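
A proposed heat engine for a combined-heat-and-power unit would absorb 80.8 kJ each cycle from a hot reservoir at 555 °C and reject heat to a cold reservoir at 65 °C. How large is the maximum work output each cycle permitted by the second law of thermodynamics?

T_H = 555 °C → 555 + 273.15 = 828.15 K.
T_C = 65 °C → 65 + 273.15 = 338.15 K.
The upper bound on efficiency is η_max = 1 − T_C/T_H = 1 − 338.15/828.15 = 0.5917.
W_max = η_max · Q_H = 0.5917 × 80.8 = 47.8 kJ.

W_max ≈ 47.8 kJ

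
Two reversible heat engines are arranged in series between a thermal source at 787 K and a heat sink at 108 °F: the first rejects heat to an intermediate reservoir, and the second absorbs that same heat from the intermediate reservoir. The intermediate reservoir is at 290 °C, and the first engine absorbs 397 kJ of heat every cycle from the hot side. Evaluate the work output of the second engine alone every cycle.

T_C = 108 °F → (108 − 32) × 5/9 = 42.22 °C = 315.37 K.
T_m = 290 °C → 290 + 273.15 = 563.15 K.
Heat entering the second stage: Q_m = Q_H·(T_m/T_H) = 397 × 563.15/787.00 = 284.1 kJ.
Second-stage efficiency η₂ = 1 − T_C/T_m = 1 − 315.37/563.15 = 0.4400, so W₂ = η₂·Q_m = 125.0 kJ.

W₂ ≈ 125.0 kJ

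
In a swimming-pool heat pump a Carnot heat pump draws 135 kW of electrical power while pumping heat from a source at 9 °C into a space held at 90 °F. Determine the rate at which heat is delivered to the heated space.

T_H = 90 °F → (90 − 32) × 5/9 = 32.22 °C = 305.37 K.
T_C = 9 °C → 9 + 273.15 = 282.15 K.
Reversible heating COP: COP_HP = T_H/(T_H − T_C) = 305.37/23.22 = 13.1500.
Q_H = COP_HP · W = 13.1500 × 135 = 1775 kW.

Q̇_H ≈ 1775 kW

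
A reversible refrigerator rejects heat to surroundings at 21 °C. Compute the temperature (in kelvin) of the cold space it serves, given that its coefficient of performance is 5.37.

T_H = 21 °C → 21 + 273.15 = 294.15 K.
COP_R = T_C/(T_H − T_C) ⇒ T_C = T_H·COP_R/(1 + COP_R) = 294.15 × 5.37/(1 + 5.37) = 248 K.

T_C ≈ 248 K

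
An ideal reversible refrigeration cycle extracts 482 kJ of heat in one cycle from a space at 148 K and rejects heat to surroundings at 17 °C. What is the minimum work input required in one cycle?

W_in ≈ 462.9 kJ

T_H = 17 °C → 17 + 273.15 = 290.15 K.
Carnot COP: COP_R = T_C/(T_H − T_C) = 148.00/142.15 = 1.0412.
W = Q_C/COP_R = 482/1.0412 = 462.9 kJ.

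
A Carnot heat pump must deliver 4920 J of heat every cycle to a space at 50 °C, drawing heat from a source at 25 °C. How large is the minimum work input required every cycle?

W_in ≈ 380.6 J

T_H = 50 °C → 50 + 273.15 = 323.15 K.
T_C = 25 °C → 25 + 273.15 = 298.15 K.
The Carnot heat-pump COP is COP_HP = T_H/(T_H − T_C) = 323.15/25.00 = 12.9260.
W = Q_H/COP_HP = 4920/12.9260 = 380.6 J.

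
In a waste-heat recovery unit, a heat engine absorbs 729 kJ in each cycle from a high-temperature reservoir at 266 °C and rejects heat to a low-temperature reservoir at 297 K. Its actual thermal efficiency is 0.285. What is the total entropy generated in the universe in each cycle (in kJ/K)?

ΔS_univ ≈ 0.4029 kJ/K

T_H = 266 °C → 266 + 273.15 = 539.15 K.
W = η·Q_H = 0.285 × 729 = 207.8 kJ, so Q_C = Q_H − W = 521.2 kJ.
Entropy balance on the reservoirs: −Q_H/T_H = -1.352 kJ/K, +Q_C/T_C = 1.755 kJ/K.
ΔS_univ = −Q_H/T_H + Q_C/T_C = 0.4029 kJ/K (> 0, since η = 0.285 < η_Carnot = 0.449).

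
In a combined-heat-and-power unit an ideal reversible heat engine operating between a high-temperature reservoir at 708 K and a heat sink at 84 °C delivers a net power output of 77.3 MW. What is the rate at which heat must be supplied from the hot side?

T_C = 84 °C → 84 + 273.15 = 357.15 K.
For a reversible engine, η = 1 − T_C/T_H = 1 − 357.15/708.00 = 0.4956.
Q_H = W/η = 77.3/0.4956 = 156.0 MW.

Q̇_H ≈ 156.0 MW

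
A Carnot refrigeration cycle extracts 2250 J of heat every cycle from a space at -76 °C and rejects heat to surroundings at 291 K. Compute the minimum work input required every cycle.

T_C = -76 °C → -76 + 273.15 = 197.15 K.
The reversible coefficient of performance is COP_R = T_C/(T_H − T_C) = 197.15/93.85 = 2.1007.
W = Q_C/COP_R = 2250/2.1007 = 1070 J.

W_in ≈ 1070 J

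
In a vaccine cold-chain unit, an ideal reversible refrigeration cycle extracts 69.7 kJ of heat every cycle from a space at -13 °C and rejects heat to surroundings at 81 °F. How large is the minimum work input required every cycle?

W_in ≈ 10.8 kJ

T_H = 81 °F → (81 − 32) × 5/9 = 27.22 °C = 300.37 K.
T_C = -13 °C → -13 + 273.15 = 260.15 K.
COP_R = T_C/(T_H − T_C) = 260.15/40.22 = 6.4678.
W = Q_C/COP_R = 69.7/6.4678 = 10.8 kJ.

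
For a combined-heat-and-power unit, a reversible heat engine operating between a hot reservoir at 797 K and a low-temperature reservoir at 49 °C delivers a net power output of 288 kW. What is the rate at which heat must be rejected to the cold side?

T_C = 49 °C → 49 + 273.15 = 322.15 K.
For a reversible engine, η = 1 − T_C/T_H = 1 − 322.15/797.00 = 0.5958.
Since Q_C/Q_H = T_C/T_H and Q_H = W/η, Q_C = W·T_C/(T_H − T_C) = 288 × 322.15/474.85 = 195.4 kW.

Q̇_C ≈ 195.4 kW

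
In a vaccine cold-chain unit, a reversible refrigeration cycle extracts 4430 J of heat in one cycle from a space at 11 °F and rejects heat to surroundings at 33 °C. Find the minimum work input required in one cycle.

T_H = 33 °C → 33 + 273.15 = 306.15 K.
T_C = 11 °F → (11 − 32) × 5/9 = -11.67 °C = 261.48 K.
Carnot COP: COP_R = T_C/(T_H − T_C) = 261.48/44.67 = 5.8541.
W = Q_C/COP_R = 4430/5.8541 = 757 J.

W_in ≈ 757 J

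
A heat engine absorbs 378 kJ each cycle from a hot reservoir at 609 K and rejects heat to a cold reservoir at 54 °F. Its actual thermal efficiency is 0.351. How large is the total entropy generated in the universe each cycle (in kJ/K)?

T_C = 54 °F → (54 − 32) × 5/9 = 12.22 °C = 285.37 K.
W = η·Q_H = 0.351 × 378 = 132.7 kJ, so Q_C = Q_H − W = 245.3 kJ.
Entropy balance on the reservoirs: −Q_H/T_H = -0.6207 kJ/K, +Q_C/T_C = 0.8597 kJ/K.
ΔS_univ = −Q_H/T_H + Q_C/T_C = 0.239 kJ/K (> 0, since η = 0.351 < η_Carnot = 0.531).

ΔS_univ ≈ 0.239 kJ/K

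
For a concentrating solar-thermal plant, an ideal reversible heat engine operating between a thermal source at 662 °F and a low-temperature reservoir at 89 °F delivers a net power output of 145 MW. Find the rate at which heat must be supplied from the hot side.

Q̇_H ≈ 284 MW

T_H = 662 °F → (662 − 32) × 5/9 = 350.00 °C = 623.15 K.
T_C = 89 °F → (89 − 32) × 5/9 = 31.67 °C = 304.82 K.
Since the cycle is reversible, η = 1 − T_C/T_H = 1 − 304.82/623.15 = 0.5108.
Q_H = W/η = 145/0.5108 = 284 MW.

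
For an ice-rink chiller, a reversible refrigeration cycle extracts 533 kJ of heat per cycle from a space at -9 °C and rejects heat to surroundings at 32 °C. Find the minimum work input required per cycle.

T_H = 32 °C → 32 + 273.15 = 305.15 K.
T_C = -9 °C → -9 + 273.15 = 264.15 K.
Carnot COP: COP_R = T_C/(T_H − T_C) = 264.15/41.00 = 6.4427.
W = Q_C/COP_R = 533/6.4427 = 82.73 kJ.

W_in ≈ 82.73 kJ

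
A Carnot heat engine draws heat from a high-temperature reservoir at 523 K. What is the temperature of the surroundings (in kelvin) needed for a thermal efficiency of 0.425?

T_C ≈ 301 K

From η = 1 − T_C/T_H, T_C = T_H·(1 − η) = 523.00 × (1 − 0.425) = 301 K.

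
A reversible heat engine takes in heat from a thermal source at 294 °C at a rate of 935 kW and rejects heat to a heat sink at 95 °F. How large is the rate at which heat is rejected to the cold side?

T_H = 294 °C → 294 + 273.15 = 567.15 K.
T_C = 95 °F → (95 − 32) × 5/9 = 35.00 °C = 308.15 K.
Since the cycle is reversible, η = 1 − T_C/T_H = 1 − 308.15/567.15 = 0.4567.
For a reversible cycle Q_C/Q_H = T_C/T_H, so Q_C = 935 × 308.15/567.15 = 508.0 kW.

Q̇_C ≈ 508.0 kW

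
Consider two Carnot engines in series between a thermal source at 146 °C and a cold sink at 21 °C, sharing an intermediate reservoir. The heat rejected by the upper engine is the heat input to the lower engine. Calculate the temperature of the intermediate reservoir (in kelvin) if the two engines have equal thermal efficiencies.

T_m ≈ 351 K

T_H = 146 °C → 146 + 273.15 = 419.15 K.
T_C = 21 °C → 21 + 273.15 = 294.15 K.
Equal efficiencies require 1 − T_m/T_H = 1 − T_C/T_m, i.e. T_m/T_H = T_C/T_m, so T_m = √(T_H·T_C) = √(419.15 × 294.15) = 351 K.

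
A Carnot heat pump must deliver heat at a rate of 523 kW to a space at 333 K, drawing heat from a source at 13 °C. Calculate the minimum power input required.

Ẇ_in ≈ 73.6 kW

T_C = 13 °C → 13 + 273.15 = 286.15 K.
Reversible heating COP: COP_HP = T_H/(T_H − T_C) = 333.00/46.85 = 7.1078.
W = Q_H/COP_HP = 523/7.1078 = 73.6 kW.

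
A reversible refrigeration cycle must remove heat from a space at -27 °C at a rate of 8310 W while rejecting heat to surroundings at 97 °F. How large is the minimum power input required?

T_H = 97 °F → (97 − 32) × 5/9 = 36.11 °C = 309.26 K.
T_C = -27 °C → -27 + 273.15 = 246.15 K.
Carnot COP: COP_R = T_C/(T_H − T_C) = 246.15/63.11 = 3.9003.
W = Q_C/COP_R = 8310/3.9003 = 2130 W.

Ẇ_in ≈ 2130 W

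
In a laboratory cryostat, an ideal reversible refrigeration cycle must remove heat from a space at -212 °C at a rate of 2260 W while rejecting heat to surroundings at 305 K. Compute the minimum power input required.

T_C = -212 °C → -212 + 273.15 = 61.15 K.
Carnot COP: COP_R = T_C/(T_H − T_C) = 61.15/243.85 = 0.2508.
W = Q_C/COP_R = 2260/0.2508 = 9010 W.

Ẇ_in ≈ 9010 W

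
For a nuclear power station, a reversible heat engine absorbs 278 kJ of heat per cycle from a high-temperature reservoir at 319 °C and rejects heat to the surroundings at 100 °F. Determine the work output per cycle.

T_H = 319 °C → 319 + 273.15 = 592.15 K.
T_C = 100 °F → (100 − 32) × 5/9 = 37.78 °C = 310.93 K.
Carnot efficiency: η = 1 − T_C/T_H = 1 − 310.93/592.15 = 0.4749.
W = η·Q_H = 0.4749 × 278 = 132.0 kJ.

W ≈ 132.0 kJ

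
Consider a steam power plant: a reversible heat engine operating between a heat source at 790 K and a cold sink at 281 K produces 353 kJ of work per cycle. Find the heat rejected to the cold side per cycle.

Q_C ≈ 195 kJ

Carnot efficiency: η = 1 − T_C/T_H = 1 − 281.00/790.00 = 0.6443.
Since Q_C/Q_H = T_C/T_H and Q_H = W/η, Q_C = W·T_C/(T_H − T_C) = 353 × 281.00/509.00 = 195 kJ.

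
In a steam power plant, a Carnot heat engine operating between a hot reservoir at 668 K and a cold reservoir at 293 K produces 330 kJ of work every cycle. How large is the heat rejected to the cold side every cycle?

Q_C ≈ 258 kJ

The Carnot efficiency is η = 1 − T_C/T_H = 1 − 293.00/668.00 = 0.5614.
Since Q_C/Q_H = T_C/T_H and Q_H = W/η, Q_C = W·T_C/(T_H − T_C) = 330 × 293.00/375.00 = 258 kJ.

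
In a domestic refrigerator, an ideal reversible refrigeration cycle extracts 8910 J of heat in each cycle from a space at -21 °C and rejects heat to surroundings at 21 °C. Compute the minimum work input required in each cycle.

T_H = 21 °C → 21 + 273.15 = 294.15 K.
T_C = -21 °C → -21 + 273.15 = 252.15 K.
COP_R = T_C/(T_H − T_C) = 252.15/42.00 = 6.0036.
W = Q_C/COP_R = 8910/6.0036 = 1480 J.

W_in ≈ 1480 J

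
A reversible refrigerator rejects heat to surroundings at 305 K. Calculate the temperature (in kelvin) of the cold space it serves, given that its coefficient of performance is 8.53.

COP_R = T_C/(T_H − T_C) ⇒ T_C = T_H·COP_R/(1 + COP_R) = 305.00 × 8.53/(1 + 8.53) = 273 K.

T_C ≈ 273 K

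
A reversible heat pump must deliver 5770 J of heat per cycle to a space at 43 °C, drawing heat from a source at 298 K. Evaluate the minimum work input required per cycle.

T_H = 43 °C → 43 + 273.15 = 316.15 K.
Reversible heating COP: COP_HP = T_H/(T_H − T_C) = 316.15/18.15 = 17.4187.
W = Q_H/COP_HP = 5770/17.4187 = 331 J.

W_in ≈ 331 J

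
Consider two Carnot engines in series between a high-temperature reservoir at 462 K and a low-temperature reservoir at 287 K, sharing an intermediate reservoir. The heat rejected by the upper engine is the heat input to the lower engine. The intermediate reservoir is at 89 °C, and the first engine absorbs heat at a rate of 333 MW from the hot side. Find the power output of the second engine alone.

T_m = 89 °C → 89 + 273.15 = 362.15 K.
Heat entering the second stage: Q_m = Q_H·(T_m/T_H) = 333 × 362.15/462.00 = 261 MW.
Second-stage efficiency η₂ = 1 − T_C/T_m = 1 − 287.00/362.15 = 0.2075, so W₂ = η₂·Q_m = 54.2 MW.

Ẇ₂ ≈ 54.2 MW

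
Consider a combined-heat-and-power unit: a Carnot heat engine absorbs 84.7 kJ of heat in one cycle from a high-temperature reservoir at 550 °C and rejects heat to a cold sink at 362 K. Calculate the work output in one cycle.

T_H = 550 °C → 550 + 273.15 = 823.15 K.
Since the cycle is reversible, η = 1 − T_C/T_H = 1 − 362.00/823.15 = 0.5602.
W = η·Q_H = 0.5602 × 84.7 = 47.5 kJ.

W ≈ 47.5 kJ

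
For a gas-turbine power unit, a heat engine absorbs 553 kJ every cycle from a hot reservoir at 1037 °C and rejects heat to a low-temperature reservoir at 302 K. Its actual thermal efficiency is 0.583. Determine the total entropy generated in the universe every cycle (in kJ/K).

ΔS_univ ≈ 0.341 kJ/K

T_H = 1037 °C → 1037 + 273.15 = 1310.15 K.
W = η·Q_H = 0.583 × 553 = 322.4 kJ, so Q_C = Q_H − W = 230.6 kJ.
Reservoir entropy changes: ΔS_H = −Q_H/T_H = −553/1310.15 = -0.4221 kJ/K and ΔS_C = +Q_C/T_C = 230.6/302.00 = 0.7636 kJ/K.
ΔS_univ = −Q_H/T_H + Q_C/T_C = 0.341 kJ/K (> 0, since η = 0.583 < η_Carnot = 0.769).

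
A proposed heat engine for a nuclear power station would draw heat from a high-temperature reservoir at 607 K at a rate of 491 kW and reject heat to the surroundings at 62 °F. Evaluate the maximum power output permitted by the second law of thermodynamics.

T_C = 62 °F → (62 − 32) × 5/9 = 16.67 °C = 289.82 K.
No engine can exceed the Carnot limit: η_max = 1 − T_C/T_H = 1 − 289.82/607.00 = 0.5225.
W_max = η_max · Q_H = 0.5225 × 491 = 256.6 kW.

Ẇ_max ≈ 256.6 kW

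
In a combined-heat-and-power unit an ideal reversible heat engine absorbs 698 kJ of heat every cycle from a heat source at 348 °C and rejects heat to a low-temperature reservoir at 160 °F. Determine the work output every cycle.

W ≈ 311.1 kJ

T_H = 348 °C → 348 + 273.15 = 621.15 K.
T_C = 160 °F → (160 − 32) × 5/9 = 71.11 °C = 344.26 K.
For a reversible engine, η = 1 − T_C/T_H = 1 − 344.26/621.15 = 0.4458.
W = η·Q_H = 0.4458 × 698 = 311.1 kJ.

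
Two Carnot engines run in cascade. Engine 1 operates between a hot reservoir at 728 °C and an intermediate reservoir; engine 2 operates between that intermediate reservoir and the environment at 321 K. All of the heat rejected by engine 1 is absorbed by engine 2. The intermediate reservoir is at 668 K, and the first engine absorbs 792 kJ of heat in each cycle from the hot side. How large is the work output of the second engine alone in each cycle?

T_H = 728 °C → 728 + 273.15 = 1001.15 K.
Heat entering the second stage: Q_m = Q_H·(T_m/T_H) = 792 × 668.00/1001.15 = 528 kJ.
Second-stage efficiency η₂ = 1 − T_C/T_m = 1 − 321.00/668.00 = 0.5195, so W₂ = η₂·Q_m = 275 kJ.

W₂ ≈ 275 kJ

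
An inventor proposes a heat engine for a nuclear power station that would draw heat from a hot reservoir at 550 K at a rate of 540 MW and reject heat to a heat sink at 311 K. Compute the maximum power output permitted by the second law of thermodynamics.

Ẇ_max ≈ 234.7 MW

The second-law ceiling is the Carnot efficiency, η_max = 1 − T_C/T_H = 1 − 311.00/550.00 = 0.4345.
W_max = η_max · Q_H = 0.4345 × 540 = 234.7 MW.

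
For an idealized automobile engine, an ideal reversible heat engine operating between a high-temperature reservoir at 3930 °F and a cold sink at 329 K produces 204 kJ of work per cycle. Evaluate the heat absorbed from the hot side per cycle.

Q_H ≈ 236 kJ

T_H = 3930 °F → (3930 − 32) × 5/9 = 2165.56 °C = 2438.71 K.
η_rev = 1 − T_C/T_H = 1 − 329.00/2438.71 = 0.8651.
Q_H = W/η = 204/0.8651 = 236 kJ.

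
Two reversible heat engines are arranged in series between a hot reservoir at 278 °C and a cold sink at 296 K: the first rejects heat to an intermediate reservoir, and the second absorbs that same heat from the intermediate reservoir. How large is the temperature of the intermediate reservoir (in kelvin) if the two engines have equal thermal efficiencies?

T_H = 278 °C → 278 + 273.15 = 551.15 K.
Equal efficiencies require 1 − T_m/T_H = 1 − T_C/T_m, i.e. T_m/T_H = T_C/T_m, so T_m = √(T_H·T_C) = √(551.15 × 296.00) = 403.9 K.

T_m ≈ 403.9 K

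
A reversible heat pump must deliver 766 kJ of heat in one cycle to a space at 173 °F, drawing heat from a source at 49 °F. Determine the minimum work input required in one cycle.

W_in ≈ 150.1 kJ

T_H = 173 °F → (173 − 32) × 5/9 = 78.33 °C = 351.48 K.
T_C = 49 °F → (49 − 32) × 5/9 = 9.44 °C = 282.59 K.
For a reversible heat pump, COP_HP = T_H/(T_H − T_C) = 351.48/68.89 = 5.1022.
W = Q_H/COP_HP = 766/5.1022 = 150.1 kJ.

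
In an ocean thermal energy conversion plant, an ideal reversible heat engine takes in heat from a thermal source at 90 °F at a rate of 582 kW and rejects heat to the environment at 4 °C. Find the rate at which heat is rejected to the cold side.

Q̇_C ≈ 528 kW

T_H = 90 °F → (90 − 32) × 5/9 = 32.22 °C = 305.37 K.
T_C = 4 °C → 4 + 273.15 = 277.15 K.
Carnot efficiency: η = 1 − T_C/T_H = 1 − 277.15/305.37 = 0.0924.
For a reversible cycle Q_C/Q_H = T_C/T_H, so Q_C = 582 × 277.15/305.37 = 528 kW.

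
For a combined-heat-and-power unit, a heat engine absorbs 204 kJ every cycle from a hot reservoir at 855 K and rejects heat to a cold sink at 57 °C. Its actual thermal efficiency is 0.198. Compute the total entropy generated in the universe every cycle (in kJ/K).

T_C = 57 °C → 57 + 273.15 = 330.15 K.
W = η·Q_H = 0.198 × 204 = 40.39 kJ, so Q_C = Q_H − W = 163.6 kJ.
Reservoir entropy changes: ΔS_H = −Q_H/T_H = −204/855.00 = -0.2386 kJ/K and ΔS_C = +Q_C/T_C = 163.6/330.15 = 0.4956 kJ/K.
ΔS_univ = −Q_H/T_H + Q_C/T_C = 0.2570 kJ/K (> 0, since η = 0.198 < η_Carnot = 0.614).

ΔS_univ ≈ 0.2570 kJ/K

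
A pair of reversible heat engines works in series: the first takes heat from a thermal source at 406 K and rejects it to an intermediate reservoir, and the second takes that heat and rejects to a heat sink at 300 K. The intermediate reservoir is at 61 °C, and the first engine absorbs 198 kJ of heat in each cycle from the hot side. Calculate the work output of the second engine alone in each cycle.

W₂ ≈ 16.7 kJ

T_m = 61 °C → 61 + 273.15 = 334.15 K.
Heat entering the second stage: Q_m = Q_H·(T_m/T_H) = 198 × 334.15/406.00 = 163 kJ.
Second-stage efficiency η₂ = 1 − T_C/T_m = 1 − 300.00/334.15 = 0.1022, so W₂ = η₂·Q_m = 16.7 kJ.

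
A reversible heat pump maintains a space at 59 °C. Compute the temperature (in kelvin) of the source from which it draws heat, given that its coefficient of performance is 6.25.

T_H = 59 °C → 59 + 273.15 = 332.15 K.
COP_HP = T_H/(T_H − T_C) ⇒ T_C = T_H·(COP_HP − 1)/COP_HP = 332.15 × (6.25 − 1)/6.25 = 279 K.

T_C ≈ 279 K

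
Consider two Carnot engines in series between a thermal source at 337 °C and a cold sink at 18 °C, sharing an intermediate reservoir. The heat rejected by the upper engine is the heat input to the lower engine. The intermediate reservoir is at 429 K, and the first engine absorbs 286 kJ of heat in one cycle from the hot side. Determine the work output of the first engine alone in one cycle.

T_H = 337 °C → 337 + 273.15 = 610.15 K.
T_C = 18 °C → 18 + 273.15 = 291.15 K.
First-stage efficiency η₁ = 1 − T_m/T_H = 1 − 429.00/610.15 = 0.2969.
W₁ = η₁·Q_H = 0.2969 × 286 = 84.9 kJ.

W₁ ≈ 84.9 kJ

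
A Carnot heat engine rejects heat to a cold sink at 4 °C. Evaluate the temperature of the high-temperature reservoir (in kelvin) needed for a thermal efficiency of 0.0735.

T_H ≈ 299.1 K

T_C = 4 °C → 4 + 273.15 = 277.15 K.
From η = 1 − T_C/T_H, solving for T_H gives T_H = T_C/(1 − η) = 277.15/(1 − 0.0735) = 299.1 K.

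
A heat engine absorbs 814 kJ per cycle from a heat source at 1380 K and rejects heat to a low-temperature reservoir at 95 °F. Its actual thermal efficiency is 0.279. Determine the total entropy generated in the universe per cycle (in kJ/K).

T_C = 95 °F → (95 − 32) × 5/9 = 35.00 °C = 308.15 K.
W = η·Q_H = 0.279 × 814 = 227.1 kJ, so Q_C = Q_H − W = 586.9 kJ.
The hot reservoir loses entropy Q_H/T_H = 814/1380.00 = 0.5899 kJ/K; the cold reservoir gains Q_C/T_C = 586.9/308.15 = 1.905 kJ/K.
ΔS_univ = −Q_H/T_H + Q_C/T_C = 1.31 kJ/K (> 0, since η = 0.279 < η_Carnot = 0.777).

ΔS_univ ≈ 1.31 kJ/K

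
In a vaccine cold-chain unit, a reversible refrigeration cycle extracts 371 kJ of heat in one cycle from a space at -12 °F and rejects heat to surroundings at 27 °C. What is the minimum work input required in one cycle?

W_in ≈ 76.7 kJ

T_H = 27 °C → 27 + 273.15 = 300.15 K.
T_C = -12 °F → (-12 − 32) × 5/9 = -24.44 °C = 248.71 K.
Carnot COP: COP_R = T_C/(T_H − T_C) = 248.71/51.44 = 4.8344.
W = Q_C/COP_R = 371/4.8344 = 76.7 kJ.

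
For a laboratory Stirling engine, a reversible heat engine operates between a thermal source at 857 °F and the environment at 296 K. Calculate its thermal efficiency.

T_H = 857 °F → (857 − 32) × 5/9 = 458.33 °C = 731.48 K.
Carnot efficiency: η = 1 − T_C/T_H = 1 − 296.00/731.48 = 0.595.

η ≈ 0.595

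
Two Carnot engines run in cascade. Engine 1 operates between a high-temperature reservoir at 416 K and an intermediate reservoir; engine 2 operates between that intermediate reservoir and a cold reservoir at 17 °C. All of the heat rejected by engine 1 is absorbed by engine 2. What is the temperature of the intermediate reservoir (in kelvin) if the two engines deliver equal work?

T_C = 17 °C → 17 + 273.15 = 290.15 K.
For reversible stages Q_m = Q_H·(T_m/T_H). Setting W₁ = Q_H(1 − T_m/T_H) equal to W₂ = Q_m(1 − T_C/T_m) = Q_H·(T_m − T_C)/T_H gives T_H − T_m = T_m − T_C, so T_m = (T_H + T_C)/2 = (416.00 + 290.15)/2 = 353 K.

T_m ≈ 353 K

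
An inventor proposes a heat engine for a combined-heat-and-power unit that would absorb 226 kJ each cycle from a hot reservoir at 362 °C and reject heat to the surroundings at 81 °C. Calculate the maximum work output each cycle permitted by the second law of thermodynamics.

T_H = 362 °C → 362 + 273.15 = 635.15 K.
T_C = 81 °C → 81 + 273.15 = 354.15 K.
By the Carnot theorem, η_max = 1 − T_C/T_H = 1 − 354.15/635.15 = 0.4424.
W_max = η_max · Q_H = 0.4424 × 226 = 99.99 kJ.

W_max ≈ 99.99 kJ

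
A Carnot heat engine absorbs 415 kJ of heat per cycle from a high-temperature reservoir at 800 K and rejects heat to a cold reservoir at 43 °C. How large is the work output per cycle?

T_C = 43 °C → 43 + 273.15 = 316.15 K.
The Carnot efficiency is η = 1 − T_C/T_H = 1 − 316.15/800.00 = 0.6048.
W = η·Q_H = 0.6048 × 415 = 251 kJ.

W ≈ 251 kJ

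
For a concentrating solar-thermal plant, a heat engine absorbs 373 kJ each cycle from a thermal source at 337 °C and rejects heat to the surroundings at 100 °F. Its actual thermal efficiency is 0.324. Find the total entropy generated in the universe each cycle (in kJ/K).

T_H = 337 °C → 337 + 273.15 = 610.15 K.
T_C = 100 °F → (100 − 32) × 5/9 = 37.78 °C = 310.93 K.
W = η·Q_H = 0.324 × 373 = 120.9 kJ, so Q_C = Q_H − W = 252.1 kJ.
Entropy balance on the reservoirs: −Q_H/T_H = -0.6113 kJ/K, +Q_C/T_C = 0.8110 kJ/K.
ΔS_univ = −Q_H/T_H + Q_C/T_C = 0.1996 kJ/K (> 0, since η = 0.324 < η_Carnot = 0.490).

ΔS_univ ≈ 0.1996 kJ/K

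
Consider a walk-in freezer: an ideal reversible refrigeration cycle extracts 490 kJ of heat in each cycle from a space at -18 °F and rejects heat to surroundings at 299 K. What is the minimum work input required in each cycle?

T_C = -18 °F → (-18 − 32) × 5/9 = -27.78 °C = 245.37 K.
The reversible coefficient of performance is COP_R = T_C/(T_H − T_C) = 245.37/53.63 = 4.5755.
W = Q_C/COP_R = 490/4.5755 = 107 kJ.

W_in ≈ 107 kJ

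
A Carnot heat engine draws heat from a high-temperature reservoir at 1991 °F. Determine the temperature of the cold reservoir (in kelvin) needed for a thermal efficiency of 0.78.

T_C ≈ 299.5 K

T_H = 1991 °F → (1991 − 32) × 5/9 = 1088.33 °C = 1361.48 K.
From η = 1 − T_C/T_H, T_C = T_H·(1 − η) = 1361.48 × (1 − 0.78) = 299.5 K.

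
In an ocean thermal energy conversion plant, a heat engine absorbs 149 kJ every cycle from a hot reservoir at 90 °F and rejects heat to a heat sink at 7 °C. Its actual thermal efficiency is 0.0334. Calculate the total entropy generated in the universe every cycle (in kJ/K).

ΔS_univ ≈ 0.0262 kJ/K

T_H = 90 °F → (90 − 32) × 5/9 = 32.22 °C = 305.37 K.
T_C = 7 °C → 7 + 273.15 = 280.15 K.
W = η·Q_H = 0.0334 × 149 = 4.977 kJ, so Q_C = Q_H − W = 144.0 kJ.
Entropy balance on the reservoirs: −Q_H/T_H = -0.4879 kJ/K, +Q_C/T_C = 0.5141 kJ/K.
ΔS_univ = −Q_H/T_H + Q_C/T_C = 0.0262 kJ/K (> 0, since η = 0.0334 < η_Carnot = 0.083).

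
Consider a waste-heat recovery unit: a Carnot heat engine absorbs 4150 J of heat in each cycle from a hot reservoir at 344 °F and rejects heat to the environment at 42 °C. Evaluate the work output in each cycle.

W ≈ 1220 J

T_H = 344 °F → (344 − 32) × 5/9 = 173.33 °C = 446.48 K.
T_C = 42 °C → 42 + 273.15 = 315.15 K.
η_rev = 1 − T_C/T_H = 1 − 315.15/446.48 = 0.2942.
W = η·Q_H = 0.2942 × 4150 = 1220 J.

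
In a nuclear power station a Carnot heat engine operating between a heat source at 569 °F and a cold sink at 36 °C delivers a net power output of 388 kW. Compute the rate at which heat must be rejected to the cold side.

T_H = 569 °F → (569 − 32) × 5/9 = 298.33 °C = 571.48 K.
T_C = 36 °C → 36 + 273.15 = 309.15 K.
η_rev = 1 − T_C/T_H = 1 − 309.15/571.48 = 0.4590.
Since Q_C/Q_H = T_C/T_H and Q_H = W/η, Q_C = W·T_C/(T_H − T_C) = 388 × 309.15/262.33 = 457.2 kW.

Q̇_C ≈ 457.2 kW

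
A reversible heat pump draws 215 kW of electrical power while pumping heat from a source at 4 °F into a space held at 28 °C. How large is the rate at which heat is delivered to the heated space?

T_H = 28 °C → 28 + 273.15 = 301.15 K.
T_C = 4 °F → (4 − 32) × 5/9 = -15.56 °C = 257.59 K.
COP_HP = T_H/(T_H − T_C) = 301.15/43.56 = 6.9142.
Q_H = COP_HP · W = 6.9142 × 215 = 1487 kW.

Q̇_H ≈ 1487 kW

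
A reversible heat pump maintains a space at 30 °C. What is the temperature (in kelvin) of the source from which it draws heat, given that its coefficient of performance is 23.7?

T_C ≈ 290 K

T_H = 30 °C → 30 + 273.15 = 303.15 K.
COP_HP = T_H/(T_H − T_C) ⇒ T_C = T_H·(COP_HP − 1)/COP_HP = 303.15 × (23.7 − 1)/23.7 = 290 K.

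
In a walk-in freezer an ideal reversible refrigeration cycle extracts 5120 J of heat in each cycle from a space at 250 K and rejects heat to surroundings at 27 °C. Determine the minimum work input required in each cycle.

W_in ≈ 1030 J

T_H = 27 °C → 27 + 273.15 = 300.15 K.
For a reversible refrigerator, COP_R = T_C/(T_H − T_C) = 250.00/50.15 = 4.9850.
W = Q_C/COP_R = 5120/4.9850 = 1030 J.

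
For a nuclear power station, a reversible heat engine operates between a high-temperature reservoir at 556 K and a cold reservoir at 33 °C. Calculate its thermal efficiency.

T_C = 33 °C → 33 + 273.15 = 306.15 K.
For a reversible engine, η = 1 − T_C/T_H = 1 − 306.15/556.00 = 0.4494.

η ≈ 0.4494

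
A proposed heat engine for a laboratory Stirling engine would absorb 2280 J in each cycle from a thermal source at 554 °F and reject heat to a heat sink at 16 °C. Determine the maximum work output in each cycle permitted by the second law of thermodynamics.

T_H = 554 °F → (554 − 32) × 5/9 = 290.00 °C = 563.15 K.
T_C = 16 °C → 16 + 273.15 = 289.15 K.
The second-law ceiling is the Carnot efficiency, η_max = 1 − T_C/T_H = 1 − 289.15/563.15 = 0.4865.
W_max = η_max · Q_H = 0.4865 × 2280 = 1110 J.

W_max ≈ 1110 J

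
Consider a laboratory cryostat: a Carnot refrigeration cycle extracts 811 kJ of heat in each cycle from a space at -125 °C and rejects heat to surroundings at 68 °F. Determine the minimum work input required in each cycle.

W_in ≈ 794 kJ

T_H = 68 °F → (68 − 32) × 5/9 = 20.00 °C = 293.15 K.
T_C = -125 °C → -125 + 273.15 = 148.15 K.
COP_R = T_C/(T_H − T_C) = 148.15/145.00 = 1.0217.
W = Q_C/COP_R = 811/1.0217 = 794 kJ.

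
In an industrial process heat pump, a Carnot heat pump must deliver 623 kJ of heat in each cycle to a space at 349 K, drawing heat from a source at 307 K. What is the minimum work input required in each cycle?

W_in ≈ 75.0 kJ

COP_HP = T_H/(T_H − T_C) = 349.00/42.00 = 8.3095.
W = Q_H/COP_HP = 623/8.3095 = 75.0 kJ.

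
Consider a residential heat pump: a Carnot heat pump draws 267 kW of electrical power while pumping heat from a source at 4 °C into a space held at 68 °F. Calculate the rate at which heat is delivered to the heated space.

T_H = 68 °F → (68 − 32) × 5/9 = 20.00 °C = 293.15 K.
T_C = 4 °C → 4 + 273.15 = 277.15 K.
For a reversible heat pump, COP_HP = T_H/(T_H − T_C) = 293.15/16.00 = 18.3219.
Q_H = COP_HP · W = 18.3219 × 267 = 4892 kW.

Q̇_H ≈ 4892 kW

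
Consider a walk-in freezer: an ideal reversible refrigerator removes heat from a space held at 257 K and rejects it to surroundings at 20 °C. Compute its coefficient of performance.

COP_R ≈ 7.11

T_H = 20 °C → 20 + 273.15 = 293.15 K.
The reversible coefficient of performance is COP_R = T_C/(T_H − T_C) = 257.00/(293.15 − 257.00) = 7.11.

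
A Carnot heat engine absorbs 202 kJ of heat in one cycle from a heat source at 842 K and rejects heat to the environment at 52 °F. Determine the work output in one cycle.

T_C = 52 °F → (52 − 32) × 5/9 = 11.11 °C = 284.26 K.
η_rev = 1 − T_C/T_H = 1 − 284.26/842.00 = 0.6624.
W = η·Q_H = 0.6624 × 202 = 134 kJ.

W ≈ 134 kJ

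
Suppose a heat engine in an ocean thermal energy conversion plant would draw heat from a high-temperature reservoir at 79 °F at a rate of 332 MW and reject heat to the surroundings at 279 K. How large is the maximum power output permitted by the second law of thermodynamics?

T_H = 79 °F → (79 − 32) × 5/9 = 26.11 °C = 299.26 K.
By the Carnot theorem, η_max = 1 − T_C/T_H = 1 − 279.00/299.26 = 0.0677.
W_max = η_max · Q_H = 0.0677 × 332 = 22.5 MW.

Ẇ_max ≈ 22.5 MW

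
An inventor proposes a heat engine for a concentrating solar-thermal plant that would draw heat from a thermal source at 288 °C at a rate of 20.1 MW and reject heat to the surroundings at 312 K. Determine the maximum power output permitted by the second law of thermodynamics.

T_H = 288 °C → 288 + 273.15 = 561.15 K.
The second-law ceiling is the Carnot efficiency, η_max = 1 − T_C/T_H = 1 − 312.00/561.15 = 0.4440.
W_max = η_max · Q_H = 0.4440 × 20.1 = 8.92 MW.

Ẇ_max ≈ 8.92 MW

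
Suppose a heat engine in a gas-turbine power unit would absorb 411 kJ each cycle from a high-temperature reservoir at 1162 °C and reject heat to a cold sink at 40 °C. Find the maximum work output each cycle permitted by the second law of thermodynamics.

T_H = 1162 °C → 1162 + 273.15 = 1435.15 K.
T_C = 40 °C → 40 + 273.15 = 313.15 K.
The upper bound on efficiency is η_max = 1 − T_C/T_H = 1 − 313.15/1435.15 = 0.7818.
W_max = η_max · Q_H = 0.7818 × 411 = 321.3 kJ.

W_max ≈ 321.3 kJ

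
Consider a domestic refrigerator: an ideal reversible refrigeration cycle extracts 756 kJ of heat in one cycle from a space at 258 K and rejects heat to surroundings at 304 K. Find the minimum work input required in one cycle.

W_in ≈ 135 kJ

For a reversible refrigerator, COP_R = T_C/(T_H − T_C) = 258.00/46.00 = 5.6087.
W = Q_C/COP_R = 756/5.6087 = 135 kJ.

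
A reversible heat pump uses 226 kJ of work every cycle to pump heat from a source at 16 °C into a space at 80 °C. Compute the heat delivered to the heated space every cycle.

Q_H ≈ 1250 kJ

T_H = 80 °C → 80 + 273.15 = 353.15 K.
T_C = 16 °C → 16 + 273.15 = 289.15 K.
For a reversible heat pump, COP_HP = T_H/(T_H − T_C) = 353.15/64.00 = 5.5180.
Q_H = COP_HP · W = 5.5180 × 226 = 1250 kJ.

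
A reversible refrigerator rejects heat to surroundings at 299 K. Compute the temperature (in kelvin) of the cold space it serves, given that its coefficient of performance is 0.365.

T_C ≈ 80.0 K

COP_R = T_C/(T_H − T_C) ⇒ T_C = T_H·COP_R/(1 + COP_R) = 299.00 × 0.365/(1 + 0.365) = 80.0 K.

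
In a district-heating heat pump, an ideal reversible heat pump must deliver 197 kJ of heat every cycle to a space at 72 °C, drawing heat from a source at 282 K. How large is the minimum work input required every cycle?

W_in ≈ 36.04 kJ

T_H = 72 °C → 72 + 273.15 = 345.15 K.
The Carnot heat-pump COP is COP_HP = T_H/(T_H − T_C) = 345.15/63.15 = 5.4656.
W = Q_H/COP_HP = 197/5.4656 = 36.04 kJ.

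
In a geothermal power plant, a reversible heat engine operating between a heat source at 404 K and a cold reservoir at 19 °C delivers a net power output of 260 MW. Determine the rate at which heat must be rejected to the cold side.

Q̇_C ≈ 679 MW

T_C = 19 °C → 19 + 273.15 = 292.15 K.
Carnot efficiency: η = 1 − T_C/T_H = 1 − 292.15/404.00 = 0.2769.
Since Q_C/Q_H = T_C/T_H and Q_H = W/η, Q_C = W·T_C/(T_H − T_C) = 260 × 292.15/111.85 = 679 MW.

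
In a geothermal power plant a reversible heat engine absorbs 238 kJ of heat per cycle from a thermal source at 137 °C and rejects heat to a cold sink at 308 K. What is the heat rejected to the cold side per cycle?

T_H = 137 °C → 137 + 273.15 = 410.15 K.
For a reversible engine, η = 1 − T_C/T_H = 1 − 308.00/410.15 = 0.2491.
For a reversible cycle Q_C/Q_H = T_C/T_H, so Q_C = 238 × 308.00/410.15 = 178.7 kJ.

Q_C ≈ 178.7 kJ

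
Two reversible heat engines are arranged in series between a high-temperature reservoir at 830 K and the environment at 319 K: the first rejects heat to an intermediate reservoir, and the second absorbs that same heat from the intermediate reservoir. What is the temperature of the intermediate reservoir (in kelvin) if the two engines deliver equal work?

T_m ≈ 574 K

For reversible stages Q_m = Q_H·(T_m/T_H). Setting W₁ = Q_H(1 − T_m/T_H) equal to W₂ = Q_m(1 − T_C/T_m) = Q_H·(T_m − T_C)/T_H gives T_H − T_m = T_m − T_C, so T_m = (T_H + T_C)/2 = (830.00 + 319.00)/2 = 574 K.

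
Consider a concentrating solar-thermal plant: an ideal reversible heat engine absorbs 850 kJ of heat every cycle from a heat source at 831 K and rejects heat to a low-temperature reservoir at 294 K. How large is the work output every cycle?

For a reversible engine, η = 1 − T_C/T_H = 1 − 294.00/831.00 = 0.6462.
W = η·Q_H = 0.6462 × 850 = 549 kJ.

W ≈ 549 kJ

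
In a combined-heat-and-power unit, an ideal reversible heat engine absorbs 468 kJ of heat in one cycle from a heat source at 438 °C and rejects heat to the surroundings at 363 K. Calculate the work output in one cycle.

W ≈ 229 kJ

T_H = 438 °C → 438 + 273.15 = 711.15 K.
The Carnot efficiency is η = 1 − T_C/T_H = 1 − 363.00/711.15 = 0.4896.
W = η·Q_H = 0.4896 × 468 = 229 kJ.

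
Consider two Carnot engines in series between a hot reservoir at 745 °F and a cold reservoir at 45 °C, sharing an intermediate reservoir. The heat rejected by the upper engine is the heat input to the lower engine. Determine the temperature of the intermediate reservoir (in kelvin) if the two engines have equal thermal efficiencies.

T_m ≈ 461 K

T_H = 745 °F → (745 − 32) × 5/9 = 396.11 °C = 669.26 K.
T_C = 45 °C → 45 + 273.15 = 318.15 K.
Equal efficiencies require 1 − T_m/T_H = 1 − T_C/T_m, i.e. T_m/T_H = T_C/T_m, so T_m = √(T_H·T_C) = √(669.26 × 318.15) = 461 K.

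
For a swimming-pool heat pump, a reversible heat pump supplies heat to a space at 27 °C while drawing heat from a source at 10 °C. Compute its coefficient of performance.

COP_HP ≈ 17.7

T_H = 27 °C → 27 + 273.15 = 300.15 K.
T_C = 10 °C → 10 + 273.15 = 283.15 K.
Reversible heating COP: COP_HP = T_H/(T_H − T_C) = 300.15/(300.15 − 283.15) = 17.7.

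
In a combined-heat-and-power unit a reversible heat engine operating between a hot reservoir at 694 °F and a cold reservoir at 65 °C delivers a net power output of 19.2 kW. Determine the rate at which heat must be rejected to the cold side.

Q̇_C ≈ 21.4 kW

T_H = 694 °F → (694 − 32) × 5/9 = 367.78 °C = 640.93 K.
T_C = 65 °C → 65 + 273.15 = 338.15 K.
For a reversible engine, η = 1 − T_C/T_H = 1 − 338.15/640.93 = 0.4724.
Since Q_C/Q_H = T_C/T_H and Q_H = W/η, Q_C = W·T_C/(T_H − T_C) = 19.2 × 338.15/302.78 = 21.4 kW.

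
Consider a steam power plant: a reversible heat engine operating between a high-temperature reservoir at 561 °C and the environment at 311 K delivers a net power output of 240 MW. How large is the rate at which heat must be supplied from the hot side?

Q̇_H ≈ 383 MW

T_H = 561 °C → 561 + 273.15 = 834.15 K.
Since the cycle is reversible, η = 1 − T_C/T_H = 1 − 311.00/834.15 = 0.6272.
Q_H = W/η = 240/0.6272 = 383 MW.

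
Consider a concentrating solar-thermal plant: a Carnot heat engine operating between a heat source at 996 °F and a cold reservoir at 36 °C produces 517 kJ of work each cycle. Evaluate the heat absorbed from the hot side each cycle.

Q_H ≈ 836.9 kJ

T_H = 996 °F → (996 − 32) × 5/9 = 535.56 °C = 808.71 K.
T_C = 36 °C → 36 + 273.15 = 309.15 K.
For a reversible engine, η = 1 − T_C/T_H = 1 − 309.15/808.71 = 0.6177.
Q_H = W/η = 517/0.6177 = 836.9 kJ.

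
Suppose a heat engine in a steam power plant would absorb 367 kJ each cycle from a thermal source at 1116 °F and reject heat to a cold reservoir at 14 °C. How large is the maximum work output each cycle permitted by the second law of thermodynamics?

T_H = 1116 °F → (1116 − 32) × 5/9 = 602.22 °C = 875.37 K.
T_C = 14 °C → 14 + 273.15 = 287.15 K.
The second-law ceiling is the Carnot efficiency, η_max = 1 − T_C/T_H = 1 − 287.15/875.37 = 0.6720.
W_max = η_max · Q_H = 0.6720 × 367 = 247 kJ.

W_max ≈ 247 kJ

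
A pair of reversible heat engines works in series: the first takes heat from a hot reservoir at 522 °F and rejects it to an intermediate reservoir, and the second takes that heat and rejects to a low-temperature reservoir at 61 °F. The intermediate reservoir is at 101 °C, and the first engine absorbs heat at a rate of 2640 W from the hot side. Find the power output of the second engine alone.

Ẇ₂ ≈ 410.9 W

T_H = 522 °F → (522 − 32) × 5/9 = 272.22 °C = 545.37 K.
T_C = 61 °F → (61 − 32) × 5/9 = 16.11 °C = 289.26 K.
T_m = 101 °C → 101 + 273.15 = 374.15 K.
Heat entering the second stage: Q_m = Q_H·(T_m/T_H) = 2640 × 374.15/545.37 = 1811 W.
Second-stage efficiency η₂ = 1 − T_C/T_m = 1 − 289.26/374.15 = 0.2269, so W₂ = η₂·Q_m = 410.9 W.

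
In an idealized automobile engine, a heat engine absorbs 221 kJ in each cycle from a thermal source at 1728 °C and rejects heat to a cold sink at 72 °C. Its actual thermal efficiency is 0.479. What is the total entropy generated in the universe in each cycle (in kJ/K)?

ΔS_univ ≈ 0.223 kJ/K

T_H = 1728 °C → 1728 + 273.15 = 2001.15 K.
T_C = 72 °C → 72 + 273.15 = 345.15 K.
W = η·Q_H = 0.479 × 221 = 105.9 kJ, so Q_C = Q_H − W = 115.1 kJ.
Reservoir entropy changes: ΔS_H = −Q_H/T_H = −221/2001.15 = -0.1104 kJ/K and ΔS_C = +Q_C/T_C = 115.1/345.15 = 0.3336 kJ/K.
ΔS_univ = −Q_H/T_H + Q_C/T_C = 0.223 kJ/K (> 0, since η = 0.479 < η_Carnot = 0.828).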